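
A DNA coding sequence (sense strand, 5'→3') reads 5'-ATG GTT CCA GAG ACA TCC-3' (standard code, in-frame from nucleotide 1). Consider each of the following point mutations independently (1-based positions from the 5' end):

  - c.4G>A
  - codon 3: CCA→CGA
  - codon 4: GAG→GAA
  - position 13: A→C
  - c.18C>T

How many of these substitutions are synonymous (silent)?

Codon 2: GTT (Val) → ATT (Ile) — missense.
Codon 3: CCA (Pro) → CGA (Arg) — missense.
Codon 4: GAG (Glu) → GAA (Glu) — synonymous.
Codon 5: ACA (Thr) → CCA (Pro) — missense.
Codon 6: TCC (Ser) → TCT (Ser) — synonymous.
Synonymous: 2 of 5.

2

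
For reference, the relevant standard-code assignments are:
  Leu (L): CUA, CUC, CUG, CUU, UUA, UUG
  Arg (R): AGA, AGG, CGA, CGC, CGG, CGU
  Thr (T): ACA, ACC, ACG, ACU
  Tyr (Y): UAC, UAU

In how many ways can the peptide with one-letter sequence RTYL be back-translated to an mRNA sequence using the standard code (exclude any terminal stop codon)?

288

Arg: 6 codons.
Thr: 4 codons.
Tyr: 2 codons.
Leu: 6 codons.
6 × 4 × 2 × 6 = 288.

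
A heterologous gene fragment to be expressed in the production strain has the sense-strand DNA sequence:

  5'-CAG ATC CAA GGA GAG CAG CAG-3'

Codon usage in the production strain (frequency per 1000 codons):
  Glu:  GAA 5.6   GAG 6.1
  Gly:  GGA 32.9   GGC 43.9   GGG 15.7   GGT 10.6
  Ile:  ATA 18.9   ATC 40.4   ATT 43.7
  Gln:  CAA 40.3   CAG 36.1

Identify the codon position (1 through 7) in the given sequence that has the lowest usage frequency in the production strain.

5

Codon 1 CAG (Gln): 36.1 per 1000.
Codon 2 ATC (Ile): 40.4 per 1000.
Codon 3 CAA (Gln): 40.3 per 1000.
Codon 4 GGA (Gly): 32.9 per 1000.
Codon 5 GAG (Glu): 6.1 per 1000.
Codon 6 CAG (Gln): 36.1 per 1000.
Codon 7 CAG (Gln): 36.1 per 1000.
Lowest frequency is 6.1 at codon 5.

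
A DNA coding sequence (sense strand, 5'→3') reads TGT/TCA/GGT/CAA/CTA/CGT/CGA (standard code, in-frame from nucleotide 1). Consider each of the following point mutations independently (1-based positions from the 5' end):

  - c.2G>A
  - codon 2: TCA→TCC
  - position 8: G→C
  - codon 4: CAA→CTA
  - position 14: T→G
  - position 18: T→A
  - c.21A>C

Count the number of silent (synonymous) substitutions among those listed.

Codon 1: TGT (Cys) → TAT (Tyr) — missense.
Codon 2: TCA (Ser) → TCC (Ser) — synonymous.
Codon 3: GGT (Gly) → GCT (Ala) — missense.
Codon 4: CAA (Gln) → CTA (Leu) — missense.
Codon 5: CTA (Leu) → CGA (Arg) — missense.
Codon 6: CGT (Arg) → CGA (Arg) — synonymous.
Codon 7: CGA (Arg) → CGC (Arg) — synonymous.
Synonymous: 3 of 7.

3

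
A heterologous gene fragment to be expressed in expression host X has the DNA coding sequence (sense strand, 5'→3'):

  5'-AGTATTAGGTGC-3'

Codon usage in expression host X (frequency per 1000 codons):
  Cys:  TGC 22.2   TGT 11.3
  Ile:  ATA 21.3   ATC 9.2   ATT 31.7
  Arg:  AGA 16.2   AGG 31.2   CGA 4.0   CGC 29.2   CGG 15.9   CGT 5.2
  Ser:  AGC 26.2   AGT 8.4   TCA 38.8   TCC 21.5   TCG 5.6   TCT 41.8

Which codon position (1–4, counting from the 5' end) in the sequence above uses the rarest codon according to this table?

1

Codon 1 AGT (Ser): 8.4 per 1000.
Codon 2 ATT (Ile): 31.7 per 1000.
Codon 3 AGG (Arg): 31.2 per 1000.
Codon 4 TGC (Cys): 22.2 per 1000.
Lowest frequency is 8.4 at codon 1.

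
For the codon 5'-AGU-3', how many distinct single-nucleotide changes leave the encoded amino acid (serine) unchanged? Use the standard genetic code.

Position 1: none → 0 synonymous.
Position 2: none → 0 synonymous.
Position 3: AGC → 1 synonymous.
Total: 0 + 0 + 1 = 1.

1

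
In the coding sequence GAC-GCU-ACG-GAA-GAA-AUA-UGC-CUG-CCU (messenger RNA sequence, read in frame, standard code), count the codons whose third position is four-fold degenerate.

4

Codon 1 GAC (Asp): third position 2-fold.
Codon 2 GCU (Ala): third position 4-fold.
Codon 3 ACG (Thr): third position 4-fold.
Codon 4 GAA (Glu): third position 2-fold.
Codon 5 GAA (Glu): third position 2-fold.
Codon 6 AUA (Ile): third position 3-fold.
Codon 7 UGC (Cys): third position 2-fold.
Codon 8 CUG (Leu): third position 4-fold.
Codon 9 CCU (Pro): third position 4-fold.
Four-fold degenerate third positions: 4.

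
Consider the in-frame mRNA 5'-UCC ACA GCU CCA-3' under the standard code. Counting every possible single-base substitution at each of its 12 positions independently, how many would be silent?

12

Codon 1 (UCC, Ser): 3 synonymous substitutions.
Codon 2 (ACA, Thr): 3 synonymous substitutions.
Codon 3 (GCU, Ala): 3 synonymous substitutions.
Codon 4 (CCA, Pro): 3 synonymous substitutions.
Total: 3 + 3 + 3 + 3 = 12.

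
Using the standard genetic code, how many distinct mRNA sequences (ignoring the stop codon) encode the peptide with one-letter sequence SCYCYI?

288

Ser: 6 codons.
Cys: 2 codons.
Tyr: 2 codons.
Cys: 2 codons.
Tyr: 2 codons.
Ile: 3 codons.
6 × 2 × 2 × 2 × 2 × 3 = 288.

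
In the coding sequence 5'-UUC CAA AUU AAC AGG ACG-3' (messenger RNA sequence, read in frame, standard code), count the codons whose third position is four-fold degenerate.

Codon 1 UUC (Phe): third position 2-fold.
Codon 2 CAA (Gln): third position 2-fold.
Codon 3 AUU (Ile): third position 3-fold.
Codon 4 AAC (Asn): third position 2-fold.
Codon 5 AGG (Arg): third position 2-fold.
Codon 6 ACG (Thr): third position 4-fold.
Four-fold degenerate third positions: 1.

1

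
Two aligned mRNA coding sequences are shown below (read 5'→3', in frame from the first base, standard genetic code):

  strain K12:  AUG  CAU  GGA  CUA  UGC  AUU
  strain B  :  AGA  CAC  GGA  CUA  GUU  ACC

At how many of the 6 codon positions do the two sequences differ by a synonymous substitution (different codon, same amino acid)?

1

Codon 1: AUG Met / AGA Arg — nonsynonymous.
Codon 2: CAU His / CAC His — synonymous.
Codon 3: GGA Gly / GGA Gly — identical.
Codon 4: CUA Leu / CUA Leu — identical.
Codon 5: UGC Cys / GUU Val — nonsynonymous.
Codon 6: AUU Ile / ACC Thr — nonsynonymous.
Synonymous differences: 1.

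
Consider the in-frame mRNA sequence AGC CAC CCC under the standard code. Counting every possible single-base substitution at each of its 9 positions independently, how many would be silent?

5

Codon 1 (AGC, Ser): 1 synonymous substitution.
Codon 2 (CAC, His): 1 synonymous substitution.
Codon 3 (CCC, Pro): 3 synonymous substitutions.
Total: 1 + 1 + 3 = 5.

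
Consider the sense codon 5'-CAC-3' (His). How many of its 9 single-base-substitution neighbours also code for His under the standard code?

Position 1: none → 0 synonymous.
Position 2: none → 0 synonymous.
Position 3: CAU → 1 synonymous.
Total: 0 + 0 + 1 = 1.

1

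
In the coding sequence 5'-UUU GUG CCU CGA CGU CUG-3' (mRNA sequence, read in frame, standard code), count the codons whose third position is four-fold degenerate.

5

Codon 1 UUU (Phe): third position 2-fold.
Codon 2 GUG (Val): third position 4-fold.
Codon 3 CCU (Pro): third position 4-fold.
Codon 4 CGA (Arg): third position 4-fold.
Codon 5 CGU (Arg): third position 4-fold.
Codon 6 CUG (Leu): third position 4-fold.
Four-fold degenerate third positions: 5.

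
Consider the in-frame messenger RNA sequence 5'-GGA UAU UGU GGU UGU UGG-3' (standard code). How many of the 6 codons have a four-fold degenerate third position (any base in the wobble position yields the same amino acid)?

2

Codon 1 GGA (Gly): third position 4-fold.
Codon 2 UAU (Tyr): third position 2-fold.
Codon 3 UGU (Cys): third position 2-fold.
Codon 4 GGU (Gly): third position 4-fold.
Codon 5 UGU (Cys): third position 2-fold.
Codon 6 UGG (Trp): third position 1-fold.
Four-fold degenerate third positions: 2.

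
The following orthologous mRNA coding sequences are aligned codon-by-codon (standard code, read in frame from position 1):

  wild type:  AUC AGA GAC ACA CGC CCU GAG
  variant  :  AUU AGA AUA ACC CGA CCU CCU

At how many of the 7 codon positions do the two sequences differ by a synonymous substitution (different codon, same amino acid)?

Codon 1: AUC Ile / AUU Ile — synonymous.
Codon 2: AGA Arg / AGA Arg — identical.
Codon 3: GAC Asp / AUA Ile — nonsynonymous.
Codon 4: ACA Thr / ACC Thr — synonymous.
Codon 5: CGC Arg / CGA Arg — synonymous.
Codon 6: CCU Pro / CCU Pro — identical.
Codon 7: GAG Glu / CCU Pro — nonsynonymous.
Synonymous differences: 3.

3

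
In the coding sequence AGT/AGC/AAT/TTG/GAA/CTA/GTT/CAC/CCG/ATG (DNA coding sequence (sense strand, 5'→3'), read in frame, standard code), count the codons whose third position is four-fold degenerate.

Codon 1 AGT (Ser): third position 2-fold.
Codon 2 AGC (Ser): third position 2-fold.
Codon 3 AAT (Asn): third position 2-fold.
Codon 4 TTG (Leu): third position 2-fold.
Codon 5 GAA (Glu): third position 2-fold.
Codon 6 CTA (Leu): third position 4-fold.
Codon 7 GTT (Val): third position 4-fold.
Codon 8 CAC (His): third position 2-fold.
Codon 9 CCG (Pro): third position 4-fold.
Codon 10 ATG (Met): third position 1-fold.
Four-fold degenerate third positions: 3.

3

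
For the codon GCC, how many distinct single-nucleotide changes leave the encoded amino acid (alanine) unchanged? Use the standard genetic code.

Position 1: none → 0 synonymous.
Position 2: none → 0 synonymous.
Position 3: GCU, GCA, GCG → 3 synonymous.
Total: 0 + 0 + 3 = 3.

3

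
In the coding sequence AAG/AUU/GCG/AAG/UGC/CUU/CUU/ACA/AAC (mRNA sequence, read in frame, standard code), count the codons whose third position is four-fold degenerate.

Codon 1 AAG (Lys): third position 2-fold.
Codon 2 AUU (Ile): third position 3-fold.
Codon 3 GCG (Ala): third position 4-fold.
Codon 4 AAG (Lys): third position 2-fold.
Codon 5 UGC (Cys): third position 2-fold.
Codon 6 CUU (Leu): third position 4-fold.
Codon 7 CUU (Leu): third position 4-fold.
Codon 8 ACA (Thr): third position 4-fold.
Codon 9 AAC (Asn): third position 2-fold.
Four-fold degenerate third positions: 4.

4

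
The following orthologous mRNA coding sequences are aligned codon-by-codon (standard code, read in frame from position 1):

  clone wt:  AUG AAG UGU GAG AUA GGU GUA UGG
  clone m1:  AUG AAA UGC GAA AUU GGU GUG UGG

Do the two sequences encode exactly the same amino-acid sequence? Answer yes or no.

Codon 1: AUG Met / AUG Met — identical.
Codon 2: AAG Lys / AAA Lys — synonymous.
Codon 3: UGU Cys / UGC Cys — synonymous.
Codon 4: GAG Glu / GAA Glu — synonymous.
Codon 5: AUA Ile / AUU Ile — synonymous.
Codon 6: GGU Gly / GGU Gly — identical.
Codon 7: GUA Val / GUG Val — synonymous.
Codon 8: UGG Trp / UGG Trp — identical.
Nonsynonymous differences: 0 → same protein.

yes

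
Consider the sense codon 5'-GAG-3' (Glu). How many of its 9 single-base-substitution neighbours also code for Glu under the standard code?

1

Position 1: none → 0 synonymous.
Position 2: none → 0 synonymous.
Position 3: GAA → 1 synonymous.
Total: 0 + 0 + 1 = 1.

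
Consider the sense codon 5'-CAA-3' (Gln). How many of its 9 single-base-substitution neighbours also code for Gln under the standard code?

1

Position 1: none → 0 synonymous.
Position 2: none → 0 synonymous.
Position 3: CAG → 1 synonymous.
Total: 0 + 0 + 1 = 1.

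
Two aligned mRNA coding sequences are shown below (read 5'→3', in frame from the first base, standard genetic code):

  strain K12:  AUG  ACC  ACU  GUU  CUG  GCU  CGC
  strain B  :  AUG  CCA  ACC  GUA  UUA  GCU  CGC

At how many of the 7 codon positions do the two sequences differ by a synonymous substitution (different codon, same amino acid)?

3

Codon 1: AUG Met / AUG Met — identical.
Codon 2: ACC Thr / CCA Pro — nonsynonymous.
Codon 3: ACU Thr / ACC Thr — synonymous.
Codon 4: GUU Val / GUA Val — synonymous.
Codon 5: CUG Leu / UUA Leu — synonymous.
Codon 6: GCU Ala / GCU Ala — identical.
Codon 7: CGC Arg / CGC Arg — identical.
Synonymous differences: 3.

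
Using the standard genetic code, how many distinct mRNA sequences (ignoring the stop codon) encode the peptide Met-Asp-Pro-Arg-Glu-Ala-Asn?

Met: 1 codon.
Asp: 2 codons.
Pro: 4 codons.
Arg: 6 codons.
Glu: 2 codons.
Ala: 4 codons.
Asn: 2 codons.
1 × 2 × 4 × 6 × 2 × 4 × 2 = 768.

768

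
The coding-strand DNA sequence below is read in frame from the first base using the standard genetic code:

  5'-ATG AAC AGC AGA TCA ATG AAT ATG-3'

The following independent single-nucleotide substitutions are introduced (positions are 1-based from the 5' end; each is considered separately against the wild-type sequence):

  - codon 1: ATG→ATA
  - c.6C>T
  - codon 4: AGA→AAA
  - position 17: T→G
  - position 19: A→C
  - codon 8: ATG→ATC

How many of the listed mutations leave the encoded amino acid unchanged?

Codon 1: ATG (Met) → ATA (Ile) — missense.
Codon 2: AAC (Asn) → AAT (Asn) — synonymous.
Codon 4: AGA (Arg) → AAA (Lys) — missense.
Codon 6: ATG (Met) → AGG (Arg) — missense.
Codon 7: AAT (Asn) → CAT (His) — missense.
Codon 8: ATG (Met) → ATC (Ile) — missense.
Synonymous: 1 of 6.

1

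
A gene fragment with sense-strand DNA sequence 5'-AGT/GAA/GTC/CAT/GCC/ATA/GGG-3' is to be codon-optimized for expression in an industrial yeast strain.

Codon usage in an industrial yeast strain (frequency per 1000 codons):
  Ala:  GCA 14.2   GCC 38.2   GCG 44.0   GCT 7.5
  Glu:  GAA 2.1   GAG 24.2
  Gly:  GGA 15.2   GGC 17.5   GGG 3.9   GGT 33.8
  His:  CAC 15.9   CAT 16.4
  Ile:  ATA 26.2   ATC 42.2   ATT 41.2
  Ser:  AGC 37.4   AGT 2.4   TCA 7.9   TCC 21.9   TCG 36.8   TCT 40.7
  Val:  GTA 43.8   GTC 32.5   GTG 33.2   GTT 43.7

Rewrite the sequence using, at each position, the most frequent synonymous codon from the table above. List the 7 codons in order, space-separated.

Codon 1 (Ser): best is TCT at 40.7.
Codon 2 (Glu): best is GAG at 24.2.
Codon 3 (Val): best is GTA at 43.8.
Codon 4 (His): best is CAT at 16.4.
Codon 5 (Ala): best is GCG at 44.0.
Codon 6 (Ile): best is ATC at 42.2.
Codon 7 (Gly): best is GGT at 33.8.

TCT GAG GTA CAT GCG ATC GGT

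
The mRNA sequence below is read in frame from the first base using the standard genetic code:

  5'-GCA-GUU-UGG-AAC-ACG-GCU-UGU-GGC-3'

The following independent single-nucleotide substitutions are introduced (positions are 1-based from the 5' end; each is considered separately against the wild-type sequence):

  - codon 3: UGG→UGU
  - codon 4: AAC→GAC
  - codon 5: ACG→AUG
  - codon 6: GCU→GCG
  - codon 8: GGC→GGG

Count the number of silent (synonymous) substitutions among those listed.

2

Codon 3: UGG (Trp) → UGU (Cys) — missense.
Codon 4: AAC (Asn) → GAC (Asp) — missense.
Codon 5: ACG (Thr) → AUG (Met) — missense.
Codon 6: GCU (Ala) → GCG (Ala) — synonymous.
Codon 8: GGC (Gly) → GGG (Gly) — synonymous.
Synonymous: 2 of 5.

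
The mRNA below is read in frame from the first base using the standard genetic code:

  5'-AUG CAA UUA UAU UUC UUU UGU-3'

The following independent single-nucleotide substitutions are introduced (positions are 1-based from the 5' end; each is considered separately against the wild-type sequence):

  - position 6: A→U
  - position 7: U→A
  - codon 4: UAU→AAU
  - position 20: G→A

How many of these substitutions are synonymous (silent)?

Codon 2: CAA (Gln) → CAU (His) — missense.
Codon 3: UUA (Leu) → AUA (Ile) — missense.
Codon 4: UAU (Tyr) → AAU (Asn) — missense.
Codon 7: UGU (Cys) → UAU (Tyr) — missense.
Synonymous: 0 of 4.

0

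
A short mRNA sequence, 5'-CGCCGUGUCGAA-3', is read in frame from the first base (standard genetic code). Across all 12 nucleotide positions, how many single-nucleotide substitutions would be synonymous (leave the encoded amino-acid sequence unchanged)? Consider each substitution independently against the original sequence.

Codon 1 (CGC, Arg): 3 synonymous substitutions.
Codon 2 (CGU, Arg): 3 synonymous substitutions.
Codon 3 (GUC, Val): 3 synonymous substitutions.
Codon 4 (GAA, Glu): 1 synonymous substitution.
Total: 3 + 3 + 3 + 1 = 10.

10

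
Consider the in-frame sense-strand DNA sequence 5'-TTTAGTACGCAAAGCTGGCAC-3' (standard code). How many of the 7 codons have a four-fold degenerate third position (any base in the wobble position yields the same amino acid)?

1

Codon 1 TTT (Phe): third position 2-fold.
Codon 2 AGT (Ser): third position 2-fold.
Codon 3 ACG (Thr): third position 4-fold.
Codon 4 CAA (Gln): third position 2-fold.
Codon 5 AGC (Ser): third position 2-fold.
Codon 6 TGG (Trp): third position 1-fold.
Codon 7 CAC (His): third position 2-fold.
Four-fold degenerate third positions: 1.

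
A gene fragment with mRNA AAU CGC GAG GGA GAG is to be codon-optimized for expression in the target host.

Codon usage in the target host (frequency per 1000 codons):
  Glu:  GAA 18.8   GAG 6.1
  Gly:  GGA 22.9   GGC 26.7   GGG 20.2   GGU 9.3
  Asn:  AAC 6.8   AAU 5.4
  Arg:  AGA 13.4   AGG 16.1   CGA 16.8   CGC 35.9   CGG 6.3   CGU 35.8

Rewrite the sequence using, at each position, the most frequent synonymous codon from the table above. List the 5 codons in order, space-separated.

AAC CGC GAA GGC GAA

Codon 1 (Asn): best is AAC at 6.8.
Codon 2 (Arg): best is CGC at 35.9.
Codon 3 (Glu): best is GAA at 18.8.
Codon 4 (Gly): best is GGC at 26.7.
Codon 5 (Glu): best is GAA at 18.8.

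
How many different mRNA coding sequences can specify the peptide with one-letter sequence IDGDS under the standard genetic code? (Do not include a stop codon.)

288

Ile: 3 codons.
Asp: 2 codons.
Gly: 4 codons.
Asp: 2 codons.
Ser: 6 codons.
3 × 2 × 4 × 2 × 6 = 288.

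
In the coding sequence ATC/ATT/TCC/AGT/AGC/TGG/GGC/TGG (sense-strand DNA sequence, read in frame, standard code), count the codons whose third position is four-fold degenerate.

Codon 1 ATC (Ile): third position 3-fold.
Codon 2 ATT (Ile): third position 3-fold.
Codon 3 TCC (Ser): third position 4-fold.
Codon 4 AGT (Ser): third position 2-fold.
Codon 5 AGC (Ser): third position 2-fold.
Codon 6 TGG (Trp): third position 1-fold.
Codon 7 GGC (Gly): third position 4-fold.
Codon 8 TGG (Trp): third position 1-fold.
Four-fold degenerate third positions: 2.

2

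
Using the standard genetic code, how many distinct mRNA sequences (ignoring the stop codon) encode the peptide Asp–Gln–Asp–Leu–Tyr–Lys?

Asp: 2 codons.
Gln: 2 codons.
Asp: 2 codons.
Leu: 6 codons.
Tyr: 2 codons.
Lys: 2 codons.
2 × 2 × 2 × 6 × 2 × 2 = 192.

192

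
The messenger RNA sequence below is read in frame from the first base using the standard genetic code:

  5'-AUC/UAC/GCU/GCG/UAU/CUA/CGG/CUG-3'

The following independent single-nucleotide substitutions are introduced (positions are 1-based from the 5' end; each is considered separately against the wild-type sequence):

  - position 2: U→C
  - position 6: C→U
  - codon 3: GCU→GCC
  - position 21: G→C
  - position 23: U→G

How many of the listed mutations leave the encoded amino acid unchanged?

Codon 1: AUC (Ile) → ACC (Thr) — missense.
Codon 2: UAC (Tyr) → UAU (Tyr) — synonymous.
Codon 3: GCU (Ala) → GCC (Ala) — synonymous.
Codon 7: CGG (Arg) → CGC (Arg) — synonymous.
Codon 8: CUG (Leu) → CGG (Arg) — missense.
Synonymous: 3 of 5.

3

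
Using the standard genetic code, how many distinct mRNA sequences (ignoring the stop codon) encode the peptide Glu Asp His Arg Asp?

96

Glu: 2 codons.
Asp: 2 codons.
His: 2 codons.
Arg: 6 codons.
Asp: 2 codons.
2 × 2 × 2 × 6 × 2 = 96.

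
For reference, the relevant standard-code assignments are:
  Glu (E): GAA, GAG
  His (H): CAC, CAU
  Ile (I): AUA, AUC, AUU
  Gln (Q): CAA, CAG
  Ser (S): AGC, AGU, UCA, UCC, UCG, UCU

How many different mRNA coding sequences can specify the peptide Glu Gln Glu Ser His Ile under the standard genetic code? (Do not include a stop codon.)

288

Glu: 2 codons.
Gln: 2 codons.
Glu: 2 codons.
Ser: 6 codons.
His: 2 codons.
Ile: 3 codons.
2 × 2 × 2 × 6 × 2 × 3 = 288.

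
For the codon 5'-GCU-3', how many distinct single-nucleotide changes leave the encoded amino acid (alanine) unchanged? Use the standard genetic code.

Position 1: none → 0 synonymous.
Position 2: none → 0 synonymous.
Position 3: GCC, GCA, GCG → 3 synonymous.
Total: 0 + 0 + 3 = 3.

3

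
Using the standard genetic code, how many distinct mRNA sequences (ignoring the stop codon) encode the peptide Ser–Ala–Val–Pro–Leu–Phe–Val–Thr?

Ser: 6 codons.
Ala: 4 codons.
Val: 4 codons.
Pro: 4 codons.
Leu: 6 codons.
Phe: 2 codons.
Val: 4 codons.
Thr: 4 codons.
6 × 4 × 4 × 4 × 6 × 2 × 4 × 4 = 73728.

73728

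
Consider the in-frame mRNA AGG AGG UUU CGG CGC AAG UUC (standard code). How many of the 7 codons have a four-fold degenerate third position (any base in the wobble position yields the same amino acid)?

2

Codon 1 AGG (Arg): third position 2-fold.
Codon 2 AGG (Arg): third position 2-fold.
Codon 3 UUU (Phe): third position 2-fold.
Codon 4 CGG (Arg): third position 4-fold.
Codon 5 CGC (Arg): third position 4-fold.
Codon 6 AAG (Lys): third position 2-fold.
Codon 7 UUC (Phe): third position 2-fold.
Four-fold degenerate third positions: 2.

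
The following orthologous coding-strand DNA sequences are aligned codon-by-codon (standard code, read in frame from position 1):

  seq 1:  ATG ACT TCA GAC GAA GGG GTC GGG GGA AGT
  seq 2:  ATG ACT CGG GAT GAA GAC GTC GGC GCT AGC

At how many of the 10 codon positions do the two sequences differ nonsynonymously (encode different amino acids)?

3

Codon 1: ATG Met / ATG Met — identical.
Codon 2: ACT Thr / ACT Thr — identical.
Codon 3: TCA Ser / CGG Arg — nonsynonymous.
Codon 4: GAC Asp / GAT Asp — synonymous.
Codon 5: GAA Glu / GAA Glu — identical.
Codon 6: GGG Gly / GAC Asp — nonsynonymous.
Codon 7: GTC Val / GTC Val — identical.
Codon 8: GGG Gly / GGC Gly — synonymous.
Codon 9: GGA Gly / GCT Ala — nonsynonymous.
Codon 10: AGT Ser / AGC Ser — synonymous.
Nonsynonymous differences: 3.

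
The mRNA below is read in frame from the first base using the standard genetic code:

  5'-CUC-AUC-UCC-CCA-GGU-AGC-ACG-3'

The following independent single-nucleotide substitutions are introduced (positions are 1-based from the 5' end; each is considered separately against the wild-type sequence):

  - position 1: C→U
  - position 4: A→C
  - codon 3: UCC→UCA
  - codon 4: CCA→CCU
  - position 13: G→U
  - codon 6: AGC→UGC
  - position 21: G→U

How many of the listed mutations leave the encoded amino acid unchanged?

3

Codon 1: CUC (Leu) → UUC (Phe) — missense.
Codon 2: AUC (Ile) → CUC (Leu) — missense.
Codon 3: UCC (Ser) → UCA (Ser) — synonymous.
Codon 4: CCA (Pro) → CCU (Pro) — synonymous.
Codon 5: GGU (Gly) → UGU (Cys) — missense.
Codon 6: AGC (Ser) → UGC (Cys) — missense.
Codon 7: ACG (Thr) → ACU (Thr) — synonymous.
Synonymous: 3 of 7.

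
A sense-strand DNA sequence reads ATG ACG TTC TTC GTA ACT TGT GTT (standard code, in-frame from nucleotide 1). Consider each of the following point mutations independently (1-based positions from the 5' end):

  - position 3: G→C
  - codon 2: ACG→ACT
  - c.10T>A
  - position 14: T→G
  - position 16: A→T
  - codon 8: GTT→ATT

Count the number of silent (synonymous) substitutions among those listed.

1

Codon 1: ATG (Met) → ATC (Ile) — missense.
Codon 2: ACG (Thr) → ACT (Thr) — synonymous.
Codon 4: TTC (Phe) → ATC (Ile) — missense.
Codon 5: GTA (Val) → GGA (Gly) — missense.
Codon 6: ACT (Thr) → TCT (Ser) — missense.
Codon 8: GTT (Val) → ATT (Ile) — missense.
Synonymous: 1 of 6.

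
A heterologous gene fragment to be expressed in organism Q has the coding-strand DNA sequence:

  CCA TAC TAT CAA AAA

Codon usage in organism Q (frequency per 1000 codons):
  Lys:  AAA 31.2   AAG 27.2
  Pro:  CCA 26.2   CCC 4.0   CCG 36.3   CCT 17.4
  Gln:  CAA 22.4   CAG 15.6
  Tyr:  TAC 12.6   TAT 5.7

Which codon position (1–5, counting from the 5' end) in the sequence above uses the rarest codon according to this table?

Codon 1 CCA (Pro): 26.2 per 1000.
Codon 2 TAC (Tyr): 12.6 per 1000.
Codon 3 TAT (Tyr): 5.7 per 1000.
Codon 4 CAA (Gln): 22.4 per 1000.
Codon 5 AAA (Lys): 31.2 per 1000.
Lowest frequency is 5.7 at codon 3.

3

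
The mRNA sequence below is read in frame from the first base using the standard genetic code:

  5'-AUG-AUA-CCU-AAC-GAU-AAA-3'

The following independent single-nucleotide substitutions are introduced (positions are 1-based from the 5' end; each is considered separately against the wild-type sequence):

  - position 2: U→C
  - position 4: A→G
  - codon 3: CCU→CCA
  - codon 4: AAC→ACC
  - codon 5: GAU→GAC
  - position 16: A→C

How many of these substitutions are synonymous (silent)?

Codon 1: AUG (Met) → ACG (Thr) — missense.
Codon 2: AUA (Ile) → GUA (Val) — missense.
Codon 3: CCU (Pro) → CCA (Pro) — synonymous.
Codon 4: AAC (Asn) → ACC (Thr) — missense.
Codon 5: GAU (Asp) → GAC (Asp) — synonymous.
Codon 6: AAA (Lys) → CAA (Gln) — missense.
Synonymous: 2 of 6.

2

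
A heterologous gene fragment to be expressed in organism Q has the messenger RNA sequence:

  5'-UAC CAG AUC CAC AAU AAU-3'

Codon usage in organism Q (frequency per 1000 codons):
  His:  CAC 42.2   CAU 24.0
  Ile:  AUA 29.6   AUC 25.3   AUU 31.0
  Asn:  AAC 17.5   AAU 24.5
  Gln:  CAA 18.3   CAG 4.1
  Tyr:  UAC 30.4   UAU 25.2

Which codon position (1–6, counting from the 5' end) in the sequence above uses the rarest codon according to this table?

2

Codon 1 UAC (Tyr): 30.4 per 1000.
Codon 2 CAG (Gln): 4.1 per 1000.
Codon 3 AUC (Ile): 25.3 per 1000.
Codon 4 CAC (His): 42.2 per 1000.
Codon 5 AAU (Asn): 24.5 per 1000.
Codon 6 AAU (Asn): 24.5 per 1000.
Lowest frequency is 4.1 at codon 2.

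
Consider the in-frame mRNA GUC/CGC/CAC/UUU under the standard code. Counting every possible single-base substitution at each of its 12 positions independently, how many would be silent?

Codon 1 (GUC, Val): 3 synonymous substitutions.
Codon 2 (CGC, Arg): 3 synonymous substitutions.
Codon 3 (CAC, His): 1 synonymous substitution.
Codon 4 (UUU, Phe): 1 synonymous substitution.
Total: 3 + 3 + 1 + 1 = 8.

8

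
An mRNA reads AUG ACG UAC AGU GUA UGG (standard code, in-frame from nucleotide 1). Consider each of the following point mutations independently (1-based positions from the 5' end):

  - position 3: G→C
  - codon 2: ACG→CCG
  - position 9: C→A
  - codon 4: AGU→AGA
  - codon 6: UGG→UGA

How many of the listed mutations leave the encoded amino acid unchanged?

0

Codon 1: AUG (Met) → AUC (Ile) — missense.
Codon 2: ACG (Thr) → CCG (Pro) — missense.
Codon 3: UAC (Tyr) → UAA (Stop) — nonsense.
Codon 4: AGU (Ser) → AGA (Arg) — missense.
Codon 6: UGG (Trp) → UGA (Stop) — nonsense.
Synonymous: 0 of 5.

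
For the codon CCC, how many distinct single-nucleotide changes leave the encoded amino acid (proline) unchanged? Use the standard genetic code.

Position 1: none → 0 synonymous.
Position 2: none → 0 synonymous.
Position 3: CCT, CCA, CCG → 3 synonymous.
Total: 0 + 0 + 3 = 3.

3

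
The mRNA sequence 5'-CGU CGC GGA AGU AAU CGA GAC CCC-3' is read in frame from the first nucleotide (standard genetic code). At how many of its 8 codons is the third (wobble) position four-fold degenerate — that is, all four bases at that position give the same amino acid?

Codon 1 CGU (Arg): third position 4-fold.
Codon 2 CGC (Arg): third position 4-fold.
Codon 3 GGA (Gly): third position 4-fold.
Codon 4 AGU (Ser): third position 2-fold.
Codon 5 AAU (Asn): third position 2-fold.
Codon 6 CGA (Arg): third position 4-fold.
Codon 7 GAC (Asp): third position 2-fold.
Codon 8 CCC (Pro): third position 4-fold.
Four-fold degenerate third positions: 5.

5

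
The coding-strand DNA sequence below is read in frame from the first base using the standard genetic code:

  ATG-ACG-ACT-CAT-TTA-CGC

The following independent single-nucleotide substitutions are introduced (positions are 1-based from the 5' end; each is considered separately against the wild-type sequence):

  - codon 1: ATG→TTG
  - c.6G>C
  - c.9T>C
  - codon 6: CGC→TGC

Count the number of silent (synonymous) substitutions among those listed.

2

Codon 1: ATG (Met) → TTG (Leu) — missense.
Codon 2: ACG (Thr) → ACC (Thr) — synonymous.
Codon 3: ACT (Thr) → ACC (Thr) — synonymous.
Codon 6: CGC (Arg) → TGC (Cys) — missense.
Synonymous: 2 of 4.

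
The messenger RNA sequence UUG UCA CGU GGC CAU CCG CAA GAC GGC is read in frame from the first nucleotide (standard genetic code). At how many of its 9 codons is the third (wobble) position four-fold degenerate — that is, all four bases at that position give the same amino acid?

Codon 1 UUG (Leu): third position 2-fold.
Codon 2 UCA (Ser): third position 4-fold.
Codon 3 CGU (Arg): third position 4-fold.
Codon 4 GGC (Gly): third position 4-fold.
Codon 5 CAU (His): third position 2-fold.
Codon 6 CCG (Pro): third position 4-fold.
Codon 7 CAA (Gln): third position 2-fold.
Codon 8 GAC (Asp): third position 2-fold.
Codon 9 GGC (Gly): third position 4-fold.
Four-fold degenerate third positions: 5.

5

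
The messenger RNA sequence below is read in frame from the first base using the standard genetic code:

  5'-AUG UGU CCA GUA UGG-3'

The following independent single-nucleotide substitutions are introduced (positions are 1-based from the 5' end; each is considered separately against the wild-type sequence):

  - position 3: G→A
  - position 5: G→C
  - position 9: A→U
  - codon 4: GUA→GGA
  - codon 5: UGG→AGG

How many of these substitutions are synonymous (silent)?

1

Codon 1: AUG (Met) → AUA (Ile) — missense.
Codon 2: UGU (Cys) → UCU (Ser) — missense.
Codon 3: CCA (Pro) → CCU (Pro) — synonymous.
Codon 4: GUA (Val) → GGA (Gly) — missense.
Codon 5: UGG (Trp) → AGG (Arg) — missense.
Synonymous: 1 of 5.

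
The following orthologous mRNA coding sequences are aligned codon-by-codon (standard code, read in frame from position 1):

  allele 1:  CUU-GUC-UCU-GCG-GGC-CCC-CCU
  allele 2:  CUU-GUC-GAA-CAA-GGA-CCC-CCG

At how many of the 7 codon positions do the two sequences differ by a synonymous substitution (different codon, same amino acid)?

2

Codon 1: CUU Leu / CUU Leu — identical.
Codon 2: GUC Val / GUC Val — identical.
Codon 3: UCU Ser / GAA Glu — nonsynonymous.
Codon 4: GCG Ala / CAA Gln — nonsynonymous.
Codon 5: GGC Gly / GGA Gly — synonymous.
Codon 6: CCC Pro / CCC Pro — identical.
Codon 7: CCU Pro / CCG Pro — synonymous.
Synonymous differences: 2.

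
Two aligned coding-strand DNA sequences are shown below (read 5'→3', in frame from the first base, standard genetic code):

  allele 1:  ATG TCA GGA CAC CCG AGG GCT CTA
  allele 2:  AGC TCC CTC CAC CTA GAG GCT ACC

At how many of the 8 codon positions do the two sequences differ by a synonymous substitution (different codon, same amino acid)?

Codon 1: ATG Met / AGC Ser — nonsynonymous.
Codon 2: TCA Ser / TCC Ser — synonymous.
Codon 3: GGA Gly / CTC Leu — nonsynonymous.
Codon 4: CAC His / CAC His — identical.
Codon 5: CCG Pro / CTA Leu — nonsynonymous.
Codon 6: AGG Arg / GAG Glu — nonsynonymous.
Codon 7: GCT Ala / GCT Ala — identical.
Codon 8: CTA Leu / ACC Thr — nonsynonymous.
Synonymous differences: 1.

1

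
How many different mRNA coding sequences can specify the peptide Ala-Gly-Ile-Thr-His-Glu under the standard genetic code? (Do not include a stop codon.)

Ala: 4 codons.
Gly: 4 codons.
Ile: 3 codons.
Thr: 4 codons.
His: 2 codons.
Glu: 2 codons.
4 × 4 × 3 × 4 × 2 × 2 = 768.

768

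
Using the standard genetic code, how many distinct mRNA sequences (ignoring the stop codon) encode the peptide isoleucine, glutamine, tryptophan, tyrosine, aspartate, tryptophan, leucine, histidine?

Ile: 3 codons.
Gln: 2 codons.
Trp: 1 codon.
Tyr: 2 codons.
Asp: 2 codons.
Trp: 1 codon.
Leu: 6 codons.
His: 2 codons.
3 × 2 × 1 × 2 × 2 × 1 × 6 × 2 = 288.

288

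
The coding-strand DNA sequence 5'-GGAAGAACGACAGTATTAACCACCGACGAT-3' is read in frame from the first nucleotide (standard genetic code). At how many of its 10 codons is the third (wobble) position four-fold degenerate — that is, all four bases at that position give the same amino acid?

6

Codon 1 GGA (Gly): third position 4-fold.
Codon 2 AGA (Arg): third position 2-fold.
Codon 3 ACG (Thr): third position 4-fold.
Codon 4 ACA (Thr): third position 4-fold.
Codon 5 GTA (Val): third position 4-fold.
Codon 6 TTA (Leu): third position 2-fold.
Codon 7 ACC (Thr): third position 4-fold.
Codon 8 ACC (Thr): third position 4-fold.
Codon 9 GAC (Asp): third position 2-fold.
Codon 10 GAT (Asp): third position 2-fold.
Four-fold degenerate third positions: 6.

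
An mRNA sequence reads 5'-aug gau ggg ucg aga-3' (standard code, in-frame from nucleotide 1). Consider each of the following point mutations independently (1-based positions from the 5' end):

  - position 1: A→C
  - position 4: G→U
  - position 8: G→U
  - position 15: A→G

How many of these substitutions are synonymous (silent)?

Codon 1: AUG (Met) → CUG (Leu) — missense.
Codon 2: GAU (Asp) → UAU (Tyr) — missense.
Codon 3: GGG (Gly) → GUG (Val) — missense.
Codon 5: AGA (Arg) → AGG (Arg) — synonymous.
Synonymous: 1 of 4.

1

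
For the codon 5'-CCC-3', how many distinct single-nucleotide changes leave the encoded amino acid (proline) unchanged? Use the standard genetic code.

3

Position 1: none → 0 synonymous.
Position 2: none → 0 synonymous.
Position 3: CCT, CCA, CCG → 3 synonymous.
Total: 0 + 0 + 3 = 3.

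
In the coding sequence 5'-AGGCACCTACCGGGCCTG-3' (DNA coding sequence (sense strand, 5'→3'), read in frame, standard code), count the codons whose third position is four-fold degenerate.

4

Codon 1 AGG (Arg): third position 2-fold.
Codon 2 CAC (His): third position 2-fold.
Codon 3 CTA (Leu): third position 4-fold.
Codon 4 CCG (Pro): third position 4-fold.
Codon 5 GGC (Gly): third position 4-fold.
Codon 6 CTG (Leu): third position 4-fold.
Four-fold degenerate third positions: 4.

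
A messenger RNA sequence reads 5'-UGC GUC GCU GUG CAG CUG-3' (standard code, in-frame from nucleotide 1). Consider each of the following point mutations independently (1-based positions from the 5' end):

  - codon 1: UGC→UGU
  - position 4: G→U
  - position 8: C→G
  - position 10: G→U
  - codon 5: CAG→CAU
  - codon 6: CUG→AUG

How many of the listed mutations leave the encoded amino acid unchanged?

Codon 1: UGC (Cys) → UGU (Cys) — synonymous.
Codon 2: GUC (Val) → UUC (Phe) — missense.
Codon 3: GCU (Ala) → GGU (Gly) — missense.
Codon 4: GUG (Val) → UUG (Leu) — missense.
Codon 5: CAG (Gln) → CAU (His) — missense.
Codon 6: CUG (Leu) → AUG (Met) — missense.
Synonymous: 1 of 6.

1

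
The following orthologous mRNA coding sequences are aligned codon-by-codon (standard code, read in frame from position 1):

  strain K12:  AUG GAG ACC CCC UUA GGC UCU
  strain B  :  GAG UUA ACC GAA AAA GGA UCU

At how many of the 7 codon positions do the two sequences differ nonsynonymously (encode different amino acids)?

4

Codon 1: AUG Met / GAG Glu — nonsynonymous.
Codon 2: GAG Glu / UUA Leu — nonsynonymous.
Codon 3: ACC Thr / ACC Thr — identical.
Codon 4: CCC Pro / GAA Glu — nonsynonymous.
Codon 5: UUA Leu / AAA Lys — nonsynonymous.
Codon 6: GGC Gly / GGA Gly — synonymous.
Codon 7: UCU Ser / UCU Ser — identical.
Nonsynonymous differences: 4.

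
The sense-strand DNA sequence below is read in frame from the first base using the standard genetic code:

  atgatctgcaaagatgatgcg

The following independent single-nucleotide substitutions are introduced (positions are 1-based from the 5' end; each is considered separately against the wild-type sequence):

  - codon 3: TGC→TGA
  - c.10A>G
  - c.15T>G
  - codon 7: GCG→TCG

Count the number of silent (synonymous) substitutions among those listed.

Codon 3: TGC (Cys) → TGA (Stop) — nonsense.
Codon 4: AAA (Lys) → GAA (Glu) — missense.
Codon 5: GAT (Asp) → GAG (Glu) — missense.
Codon 7: GCG (Ala) → TCG (Ser) — missense.
Synonymous: 0 of 4.

0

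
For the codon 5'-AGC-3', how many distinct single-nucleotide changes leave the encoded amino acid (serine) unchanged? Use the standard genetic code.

1

Position 1: none → 0 synonymous.
Position 2: none → 0 synonymous.
Position 3: AGU → 1 synonymous.
Total: 0 + 0 + 1 = 1.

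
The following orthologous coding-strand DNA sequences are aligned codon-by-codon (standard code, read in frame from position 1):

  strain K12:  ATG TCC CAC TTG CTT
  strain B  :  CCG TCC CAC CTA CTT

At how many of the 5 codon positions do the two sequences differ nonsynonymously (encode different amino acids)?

1

Codon 1: ATG Met / CCG Pro — nonsynonymous.
Codon 2: TCC Ser / TCC Ser — identical.
Codon 3: CAC His / CAC His — identical.
Codon 4: TTG Leu / CTA Leu — synonymous.
Codon 5: CTT Leu / CTT Leu — identical.
Nonsynonymous differences: 1.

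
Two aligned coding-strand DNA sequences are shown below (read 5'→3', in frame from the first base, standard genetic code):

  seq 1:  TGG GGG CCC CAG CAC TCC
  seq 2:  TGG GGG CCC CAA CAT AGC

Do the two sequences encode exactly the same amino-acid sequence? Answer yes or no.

yes

Codon 1: TGG Trp / TGG Trp — identical.
Codon 2: GGG Gly / GGG Gly — identical.
Codon 3: CCC Pro / CCC Pro — identical.
Codon 4: CAG Gln / CAA Gln — synonymous.
Codon 5: CAC His / CAT His — synonymous.
Codon 6: TCC Ser / AGC Ser — synonymous.
Nonsynonymous differences: 0 → same protein.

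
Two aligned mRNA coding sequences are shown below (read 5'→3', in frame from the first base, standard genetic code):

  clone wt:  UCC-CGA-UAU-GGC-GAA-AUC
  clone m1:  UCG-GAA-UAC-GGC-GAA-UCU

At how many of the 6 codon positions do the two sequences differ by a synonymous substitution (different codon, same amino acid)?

2

Codon 1: UCC Ser / UCG Ser — synonymous.
Codon 2: CGA Arg / GAA Glu — nonsynonymous.
Codon 3: UAU Tyr / UAC Tyr — synonymous.
Codon 4: GGC Gly / GGC Gly — identical.
Codon 5: GAA Glu / GAA Glu — identical.
Codon 6: AUC Ile / UCU Ser — nonsynonymous.
Synonymous differences: 2.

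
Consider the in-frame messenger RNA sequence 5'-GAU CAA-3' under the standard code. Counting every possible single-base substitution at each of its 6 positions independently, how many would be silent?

Codon 1 (GAU, Asp): 1 synonymous substitution.
Codon 2 (CAA, Gln): 1 synonymous substitution.
Total: 1 + 1 = 2.

2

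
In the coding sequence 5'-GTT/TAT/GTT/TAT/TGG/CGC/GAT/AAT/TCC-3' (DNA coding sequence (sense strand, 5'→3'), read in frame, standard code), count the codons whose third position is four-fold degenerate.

Codon 1 GTT (Val): third position 4-fold.
Codon 2 TAT (Tyr): third position 2-fold.
Codon 3 GTT (Val): third position 4-fold.
Codon 4 TAT (Tyr): third position 2-fold.
Codon 5 TGG (Trp): third position 1-fold.
Codon 6 CGC (Arg): third position 4-fold.
Codon 7 GAT (Asp): third position 2-fold.
Codon 8 AAT (Asn): third position 2-fold.
Codon 9 TCC (Ser): third position 4-fold.
Four-fold degenerate third positions: 4.

4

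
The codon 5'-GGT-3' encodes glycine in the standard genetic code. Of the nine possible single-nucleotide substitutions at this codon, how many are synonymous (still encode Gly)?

3

Position 1: none → 0 synonymous.
Position 2: none → 0 synonymous.
Position 3: GGC, GGA, GGG → 3 synonymous.
Total: 0 + 0 + 3 = 3.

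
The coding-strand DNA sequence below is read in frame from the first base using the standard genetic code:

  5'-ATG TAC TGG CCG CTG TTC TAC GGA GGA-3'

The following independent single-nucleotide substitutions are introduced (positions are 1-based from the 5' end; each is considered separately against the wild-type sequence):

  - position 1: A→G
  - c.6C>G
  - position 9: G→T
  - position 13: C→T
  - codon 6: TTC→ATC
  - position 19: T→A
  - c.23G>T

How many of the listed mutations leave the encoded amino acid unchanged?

Codon 1: ATG (Met) → GTG (Val) — missense.
Codon 2: TAC (Tyr) → TAG (Stop) — nonsense.
Codon 3: TGG (Trp) → TGT (Cys) — missense.
Codon 5: CTG (Leu) → TTG (Leu) — synonymous.
Codon 6: TTC (Phe) → ATC (Ile) — missense.
Codon 7: TAC (Tyr) → AAC (Asn) — missense.
Codon 8: GGA (Gly) → GTA (Val) — missense.
Synonymous: 1 of 7.

1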